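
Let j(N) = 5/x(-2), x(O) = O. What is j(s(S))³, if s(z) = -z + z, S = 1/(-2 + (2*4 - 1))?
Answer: -125/8 ≈ -15.625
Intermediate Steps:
S = ⅕ (S = 1/(-2 + (8 - 1)) = 1/(-2 + 7) = 1/5 = ⅕ ≈ 0.20000)
s(z) = 0
j(N) = -5/2 (j(N) = 5/(-2) = 5*(-½) = -5/2)
j(s(S))³ = (-5/2)³ = -125/8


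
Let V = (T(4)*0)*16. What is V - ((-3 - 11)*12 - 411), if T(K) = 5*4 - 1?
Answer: 579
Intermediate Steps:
T(K) = 19 (T(K) = 20 - 1 = 19)
V = 0 (V = (19*0)*16 = 0*16 = 0)
V - ((-3 - 11)*12 - 411) = 0 - ((-3 - 11)*12 - 411) = 0 - (-14*12 - 411) = 0 - (-168 - 411) = 0 - 1*(-579) = 0 + 579 = 579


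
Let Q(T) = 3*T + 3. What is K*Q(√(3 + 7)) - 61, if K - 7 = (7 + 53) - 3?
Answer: 131 + 192*√10 ≈ 738.16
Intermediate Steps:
K = 64 (K = 7 + ((7 + 53) - 3) = 7 + (60 - 3) = 7 + 57 = 64)
Q(T) = 3 + 3*T
K*Q(√(3 + 7)) - 61 = 64*(3 + 3*√(3 + 7)) - 61 = 64*(3 + 3*√10) - 61 = (192 + 192*√10) - 61 = 131 + 192*√10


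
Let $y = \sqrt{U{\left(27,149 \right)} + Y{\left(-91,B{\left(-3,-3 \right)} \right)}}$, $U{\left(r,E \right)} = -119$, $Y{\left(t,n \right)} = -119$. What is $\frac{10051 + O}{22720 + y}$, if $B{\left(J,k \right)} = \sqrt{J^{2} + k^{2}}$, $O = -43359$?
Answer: $- \frac{378378880}{258099319} + \frac{16654 i \sqrt{238}}{258099319} \approx -1.466 + 0.00099545 i$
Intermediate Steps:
$y = i \sqrt{238}$ ($y = \sqrt{-119 - 119} = \sqrt{-238} = i \sqrt{238} \approx 15.427 i$)
$\frac{10051 + O}{22720 + y} = \frac{10051 - 43359}{22720 + i \sqrt{238}} = - \frac{33308}{22720 + i \sqrt{238}}$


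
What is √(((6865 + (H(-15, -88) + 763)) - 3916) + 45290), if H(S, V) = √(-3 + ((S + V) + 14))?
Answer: √(49002 + 2*I*√23) ≈ 221.36 + 0.022*I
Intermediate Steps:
H(S, V) = √(11 + S + V) (H(S, V) = √(-3 + (14 + S + V)) = √(11 + S + V))
√(((6865 + (H(-15, -88) + 763)) - 3916) + 45290) = √(((6865 + (√(11 - 15 - 88) + 763)) - 3916) + 45290) = √(((6865 + (√(-92) + 763)) - 3916) + 45290) = √(((6865 + (2*I*√23 + 763)) - 3916) + 45290) = √(((6865 + (763 + 2*I*√23)) - 3916) + 45290) = √(((7628 + 2*I*√23) - 3916) + 45290) = √((3712 + 2*I*√23) + 45290) = √(49002 + 2*I*√23)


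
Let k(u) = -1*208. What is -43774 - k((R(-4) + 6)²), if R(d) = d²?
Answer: -43566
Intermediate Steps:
k(u) = -208
-43774 - k((R(-4) + 6)²) = -43774 - 1*(-208) = -43774 + 208 = -43566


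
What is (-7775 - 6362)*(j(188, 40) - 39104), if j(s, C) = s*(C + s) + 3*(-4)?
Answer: -52985476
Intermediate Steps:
j(s, C) = -12 + s*(C + s) (j(s, C) = s*(C + s) - 12 = -12 + s*(C + s))
(-7775 - 6362)*(j(188, 40) - 39104) = (-7775 - 6362)*((-12 + 188**2 + 40*188) - 39104) = -14137*((-12 + 35344 + 7520) - 39104) = -14137*(42852 - 39104) = -14137*3748 = -52985476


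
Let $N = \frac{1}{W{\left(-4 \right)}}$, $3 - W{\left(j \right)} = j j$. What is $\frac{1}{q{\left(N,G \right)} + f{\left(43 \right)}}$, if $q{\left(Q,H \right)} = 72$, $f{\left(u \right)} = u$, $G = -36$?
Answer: $\frac{1}{115} \approx 0.0086956$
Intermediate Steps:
$W{\left(j \right)} = 3 - j^{2}$ ($W{\left(j \right)} = 3 - j j = 3 - j^{2}$)
$N = - \frac{1}{13}$ ($N = \frac{1}{3 - \left(-4\right)^{2}} = \frac{1}{3 - 16} = \frac{1}{-13} = - \frac{1}{13} \approx -0.076923$)
$\frac{1}{q{\left(N,G \right)} + f{\left(43 \right)}} = \frac{1}{72 + 43} = \frac{1}{115}$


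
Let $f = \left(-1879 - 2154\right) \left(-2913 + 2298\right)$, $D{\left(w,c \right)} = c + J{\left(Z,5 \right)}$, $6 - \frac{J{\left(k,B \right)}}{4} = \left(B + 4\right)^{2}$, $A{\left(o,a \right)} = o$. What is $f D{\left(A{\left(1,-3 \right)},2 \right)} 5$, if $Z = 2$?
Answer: $-3695639550$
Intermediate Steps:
$J{\left(k,B \right)} = 24 - 4 \left(4 + B\right)^{2}$ ($J{\left(k,B \right)} = 24 - 4 \left(B + 4\right)^{2} = 24 - 4 \left(4 + B\right)^{2}$)
$D{\left(w,c \right)} = -300 + c$ ($D{\left(w,c \right)} = c + \left(24 - 4 \left(4 + 5\right)^{2}\right) = c + \left(24 - 4 \cdot 9^{2}\right) = c + \left(24 - 324\right) = c - 300 = -300 + c$)
$f = 2480295$ ($f = \left(-4033\right) \left(-615\right) = 2480295$)
$f D{\left(A{\left(1,-3 \right)},2 \right)} 5 = 2480295 \left(-300 + 2\right) 5 = 2480295 \left(\left(-298\right) 5\right) = 2480295 \left(-1490\right) = -3695639550$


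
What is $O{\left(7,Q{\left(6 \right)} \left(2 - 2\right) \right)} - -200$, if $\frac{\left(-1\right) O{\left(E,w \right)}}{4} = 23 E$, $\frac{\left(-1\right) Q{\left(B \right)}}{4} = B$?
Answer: $-444$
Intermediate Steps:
$Q{\left(B \right)} = - 4 B$
$O{\left(E,w \right)} = - 92 E$ ($O{\left(E,w \right)} = - 4 \cdot 23 E = - 92 E$)
$O{\left(7,Q{\left(6 \right)} \left(2 - 2\right) \right)} - -200 = \left(-92\right) 7 - -200 = -644 + 200 = -444$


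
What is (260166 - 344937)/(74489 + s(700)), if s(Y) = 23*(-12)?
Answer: -84771/74213 ≈ -1.1423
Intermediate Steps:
s(Y) = -276
(260166 - 344937)/(74489 + s(700)) = (260166 - 344937)/(74489 - 276) = -84771/74213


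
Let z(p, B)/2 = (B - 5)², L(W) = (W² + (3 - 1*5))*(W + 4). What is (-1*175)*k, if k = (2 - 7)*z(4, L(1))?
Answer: 175000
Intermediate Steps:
L(W) = (-2 + W²)*(4 + W) (L(W) = (W² + (3 - 5))*(4 + W) = (W² - 2)*(4 + W) = (-2 + W²)*(4 + W))
z(p, B) = 2*(-5 + B)² (z(p, B) = 2*(B - 5)² = 2*(-5 + B)²)
k = -1000 (k = (2 - 7)*(2*(-5 + (-8 + 1³ - 2*1 + 4*1²))²) = -10*(-5 + (-8 + 1 - 2 + 4*1))² = -10*(-5 + (-8 + 1 - 2 + 4))² = -10*(-5 - 5)² = -10*(-10)² = -10*100 = -5*200 = -1000)
(-1*175)*k = -1*175*(-1000) = -175*(-1000) = 175000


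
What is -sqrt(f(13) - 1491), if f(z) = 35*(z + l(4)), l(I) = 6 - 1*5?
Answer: -I*sqrt(1001) ≈ -31.639*I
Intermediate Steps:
l(I) = 1 (l(I) = 6 - 5 = 1)
f(z) = 35 + 35*z (f(z) = 35*(z + 1) = 35*(1 + z) = 35 + 35*z)
-sqrt(f(13) - 1491) = -sqrt((35 + 35*13) - 1491) = -sqrt((35 + 455) - 1491) = -sqrt(490 - 1491) = -sqrt(-1001) = -I*sqrt(1001)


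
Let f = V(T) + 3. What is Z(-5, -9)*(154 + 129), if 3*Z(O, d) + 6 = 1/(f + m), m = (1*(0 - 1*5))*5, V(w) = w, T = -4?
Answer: -44431/78 ≈ -569.63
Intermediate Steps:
f = -1 (f = -4 + 3 = -1)
m = -25 (m = (1*(0 - 5))*5 = (1*(-5))*5 = -5*5 = -25)
Z(O, d) = -157/78 (Z(O, d) = -2 + 1/(3*(-1 - 25)) = -2 + (1/3)/(-26) = -2 + (1/3)*(-1/26) = -2 - 1/78 = -157/78)
Z(-5, -9)*(154 + 129) = -157*(154 + 129)/78 = -157/78*283 = -44431/78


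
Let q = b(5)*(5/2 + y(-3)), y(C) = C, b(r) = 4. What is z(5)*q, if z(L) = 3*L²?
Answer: -150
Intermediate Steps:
q = -2 (q = 4*(5/2 - 3) = 4*(-½) = -2)
z(5)*q = (3*5²)*(-2) = (3*25)*(-2) = 75*(-2) = -150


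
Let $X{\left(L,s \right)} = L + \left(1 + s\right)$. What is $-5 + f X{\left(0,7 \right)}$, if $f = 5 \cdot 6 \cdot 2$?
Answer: $475$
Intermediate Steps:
$f = 60$ ($f = 30 \cdot 2 = 60$)
$X{\left(L,s \right)} = 1 + L + s$
$-5 + f X{\left(0,7 \right)} = -5 + 60 \left(1 + 0 + 7\right) = -5 + 60 \cdot 8 = -5 + 480 = 475$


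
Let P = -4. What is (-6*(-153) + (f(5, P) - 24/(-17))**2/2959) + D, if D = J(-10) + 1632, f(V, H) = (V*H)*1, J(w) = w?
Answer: 2172183396/855151 ≈ 2540.1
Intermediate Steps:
f(V, H) = H*V (f(V, H) = (H*V)*1 = H*V)
D = 1622 (D = -10 + 1632 = 1622)
(-6*(-153) + (f(5, P) - 24/(-17))**2/2959) + D = (-6*(-153) + (-4*5 - 24/(-17))**2/2959) + 1622 = (918 + (-20 - 24*(-1/17))**2*(1/2959)) + 1622 = (918 + (-20 + 24/17)**2*(1/2959)) + 1622 = (918 + (-316/17)**2*(1/2959)) + 1622 = (918 + (99856/289)*(1/2959)) + 1622 = (918 + 99856/855151) + 1622 = 785128474/855151 + 1622 = 2172183396/855151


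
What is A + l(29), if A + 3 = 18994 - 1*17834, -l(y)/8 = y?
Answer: 925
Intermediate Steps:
l(y) = -8*y
A = 1157 (A = -3 + (18994 - 1*17834) = -3 + (18994 - 17834) = -3 + 1160 = 1157)
A + l(29) = 1157 - 8*29 = 1157 - 232 = 925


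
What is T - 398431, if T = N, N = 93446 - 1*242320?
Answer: -547305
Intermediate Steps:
N = -148874 (N = 93446 - 242320 = -148874)
T = -148874
T - 398431 = -148874 - 398431 = -547305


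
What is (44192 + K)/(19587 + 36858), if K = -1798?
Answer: 42394/56445 ≈ 0.75107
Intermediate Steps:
(44192 + K)/(19587 + 36858) = (44192 - 1798)/(19587 + 36858) = 42394/56445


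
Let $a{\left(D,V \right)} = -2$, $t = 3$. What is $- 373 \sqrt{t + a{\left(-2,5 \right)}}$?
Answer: $-373$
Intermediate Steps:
$- 373 \sqrt{t + a{\left(-2,5 \right)}} = - 373 \sqrt{3 - 2} = - 373 \sqrt{1} = \left(-373\right) 1 = -373$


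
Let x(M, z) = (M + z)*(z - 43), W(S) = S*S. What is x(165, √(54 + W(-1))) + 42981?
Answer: 35941 + 122*√55 ≈ 36846.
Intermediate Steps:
W(S) = S²
x(M, z) = (-43 + z)*(M + z) (x(M, z) = (M + z)*(-43 + z) = (-43 + z)*(M + z))
x(165, √(54 + W(-1))) + 42981 = ((√(54 + (-1)²))² - 43*165 - 43*√(54 + (-1)²) + 165*√(54 + (-1)²)) + 42981 = ((√(54 + 1))² - 7095 - 43*√(54 + 1) + 165*√(54 + 1)) + 42981 = ((√55)² - 7095 - 43*√55 + 165*√55) + 42981 = (55 - 7095 - 43*√55 + 165*√55) + 42981 = (-7040 + 122*√55) + 42981 = 35941 + 122*√55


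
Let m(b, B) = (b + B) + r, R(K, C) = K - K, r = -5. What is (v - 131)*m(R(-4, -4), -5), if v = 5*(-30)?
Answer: 2810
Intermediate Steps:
R(K, C) = 0
m(b, B) = -5 + B + b (m(b, B) = (b + B) - 5 = (B + b) - 5 = -5 + B + b)
v = -150
(v - 131)*m(R(-4, -4), -5) = (-150 - 131)*(-5 - 5 + 0) = -281*(-10) = 2810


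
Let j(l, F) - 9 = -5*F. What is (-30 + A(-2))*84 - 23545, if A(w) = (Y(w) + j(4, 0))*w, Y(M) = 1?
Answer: -27745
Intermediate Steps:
j(l, F) = 9 - 5*F
A(w) = 10*w (A(w) = (1 + (9 - 5*0))*w = (1 + (9 + 0))*w = (1 + 9)*w = 10*w)
(-30 + A(-2))*84 - 23545 = (-30 + 10*(-2))*84 - 23545 = (-30 - 20)*84 - 23545 = -50*84 - 23545 = -4200 - 23545 = -27745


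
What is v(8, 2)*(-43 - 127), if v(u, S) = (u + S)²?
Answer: -17000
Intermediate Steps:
v(u, S) = (S + u)²
v(8, 2)*(-43 - 127) = (2 + 8)²*(-43 - 127) = 10²*(-170) = 100*(-170) = -17000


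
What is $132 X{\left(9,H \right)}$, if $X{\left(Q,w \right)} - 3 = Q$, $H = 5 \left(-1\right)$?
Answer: $1584$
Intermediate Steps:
$H = -5$
$X{\left(Q,w \right)} = 3 + Q$
$132 X{\left(9,H \right)} = 132 \left(3 + 9\right) = 132 \cdot 12 = 1584$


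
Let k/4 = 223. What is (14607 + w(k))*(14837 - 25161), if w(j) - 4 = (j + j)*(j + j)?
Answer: -33008584508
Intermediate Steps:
k = 892 (k = 4*223 = 892)
w(j) = 4 + 4*j² (w(j) = 4 + (j + j)*(j + j) = 4 + (2*j)*(2*j) = 4 + 4*j²)
(14607 + w(k))*(14837 - 25161) = (14607 + (4 + 4*892²))*(14837 - 25161) = (14607 + (4 + 4*795664))*(-10324) = (14607 + (4 + 3182656))*(-10324) = (14607 + 3182660)*(-10324) = 3197267*(-10324) = -33008584508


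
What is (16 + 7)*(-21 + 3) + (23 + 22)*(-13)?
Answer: -999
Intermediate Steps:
(16 + 7)*(-21 + 3) + (23 + 22)*(-13) = 23*(-18) + 45*(-13) = -414 - 585 = -999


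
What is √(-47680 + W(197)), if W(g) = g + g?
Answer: 3*I*√5254 ≈ 217.45*I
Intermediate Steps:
W(g) = 2*g
√(-47680 + W(197)) = √(-47680 + 2*197) = √(-47680 + 394) = √(-47286) = 3*I*√5254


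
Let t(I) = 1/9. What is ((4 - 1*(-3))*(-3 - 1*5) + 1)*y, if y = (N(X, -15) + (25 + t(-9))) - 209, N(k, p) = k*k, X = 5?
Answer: 78650/9 ≈ 8738.9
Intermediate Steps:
t(I) = 1/9
N(k, p) = k**2
y = -1430/9 (y = (5**2 + (25 + 1/9)) - 209 = (25 + 226/9) - 209 = 451/9 - 209 = -1430/9 ≈ -158.89)
((4 - 1*(-3))*(-3 - 1*5) + 1)*y = ((4 - 1*(-3))*(-3 - 1*5) + 1)*(-1430/9) = ((4 + 3)*(-3 - 5) + 1)*(-1430/9) = (7*(-8) + 1)*(-1430/9) = (-56 + 1)*(-1430/9) = -55*(-1430/9) = 78650/9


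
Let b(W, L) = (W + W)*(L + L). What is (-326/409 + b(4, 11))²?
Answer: 5134868964/167281 ≈ 30696.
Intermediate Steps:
b(W, L) = 4*L*W (b(W, L) = (2*W)*(2*L) = 4*L*W)
(-326/409 + b(4, 11))² = (-326/409 + 4*11*4)² = (-326*1/409 + 176)² = (-326/409 + 176)² = (71658/409)² = 5134868964/167281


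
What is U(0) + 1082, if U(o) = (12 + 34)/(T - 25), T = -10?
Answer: 37824/35 ≈ 1080.7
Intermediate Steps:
U(o) = -46/35 (U(o) = (12 + 34)/(-10 - 25) = 46/(-35) = 46*(-1/35) = -46/35)
U(0) + 1082 = -46/35 + 1082 = 37824/35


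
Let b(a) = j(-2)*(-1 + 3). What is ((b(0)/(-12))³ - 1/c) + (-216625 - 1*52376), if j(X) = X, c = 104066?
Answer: -755834063743/2809782 ≈ -2.6900e+5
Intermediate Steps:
b(a) = -4 (b(a) = -2*(-1 + 3) = -2*2 = -4)
((b(0)/(-12))³ - 1/c) + (-216625 - 1*52376) = ((-4/(-12))³ - 1/104066) + (-216625 - 1*52376) = ((-4*(-1/12))³ - 1*1/104066) + (-216625 - 52376) = ((⅓)³ - 1/104066) - 269001 = (1/27 - 1/104066) - 269001 = 104039/2809782 - 269001 = -755834063743/2809782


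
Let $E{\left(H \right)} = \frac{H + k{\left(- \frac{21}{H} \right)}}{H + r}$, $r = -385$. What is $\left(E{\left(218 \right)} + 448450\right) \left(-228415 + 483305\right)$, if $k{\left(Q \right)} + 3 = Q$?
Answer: $\frac{2080695598690695}{18203} \approx 1.1431 \cdot 10^{11}$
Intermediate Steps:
$k{\left(Q \right)} = -3 + Q$
$E{\left(H \right)} = \frac{-3 + H - \frac{21}{H}}{-385 + H}$ ($E{\left(H \right)} = \frac{H - \left(3 + \frac{21}{H}\right)}{H - 385} = \frac{-3 + H - \frac{21}{H}}{-385 + H}$)
$\left(E{\left(218 \right)} + 448450\right) \left(-228415 + 483305\right) = \left(\frac{-21 - 218 \left(3 - 218\right)}{218 \left(-385 + 218\right)} + 448450\right) \left(-228415 + 483305\right) = \left(\frac{-21 - 218 \left(3 - 218\right)}{218 \left(-167\right)} + 448450\right) 254890 = \left(\frac{1}{218} \left(- \frac{1}{167}\right) \left(-21 - 218 \left(-215\right)\right) + 448450\right) 254890 = \left(\frac{1}{218} \left(- \frac{1}{167}\right) \left(-21 + 46870\right) + 448450\right) 254890 = \left(\frac{1}{218} \left(- \frac{1}{167}\right) 46849 + 448450\right) 254890 = \left(- \frac{46849}{36406} + 448450\right) 254890 = \frac{16326223851}{36406} \cdot 254890 = \frac{2080695598690695}{18203}$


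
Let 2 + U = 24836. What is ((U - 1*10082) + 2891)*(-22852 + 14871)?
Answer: -140808783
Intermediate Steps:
U = 24834 (U = -2 + 24836 = 24834)
((U - 1*10082) + 2891)*(-22852 + 14871) = ((24834 - 1*10082) + 2891)*(-22852 + 14871) = ((24834 - 10082) + 2891)*(-7981) = (14752 + 2891)*(-7981) = 17643*(-7981) = -140808783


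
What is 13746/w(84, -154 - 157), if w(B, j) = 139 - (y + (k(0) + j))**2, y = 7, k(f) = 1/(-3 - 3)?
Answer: -494856/3325621 ≈ -0.14880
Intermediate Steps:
k(f) = -1/6 (k(f) = 1/(-6) = -1/6)
w(B, j) = 139 - (41/6 + j)**2 (w(B, j) = 139 - (7 + (-1/6 + j))**2 = 139 - (41/6 + j)**2)
13746/w(84, -154 - 157) = 13746/(139 - (41 + 6*(-154 - 157))**2/36) = 13746/(139 - (41 + 6*(-311))**2/36) = 13746/(139 - (41 - 1866)**2/36) = 13746/(139 - 1/36*(-1825)**2) = 13746/(139 - 1/36*3330625) = 13746/(139 - 3330625/36) = 13746/(-3325621/36) = 13746*(-36/3325621) = -494856/3325621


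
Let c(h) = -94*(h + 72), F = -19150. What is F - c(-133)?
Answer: -24884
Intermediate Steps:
c(h) = -6768 - 94*h (c(h) = -94*(72 + h) = -6768 - 94*h)
F - c(-133) = -19150 - (-6768 - 94*(-133)) = -19150 - (-6768 + 12502) = -19150 - 1*5734 = -19150 - 5734 = -24884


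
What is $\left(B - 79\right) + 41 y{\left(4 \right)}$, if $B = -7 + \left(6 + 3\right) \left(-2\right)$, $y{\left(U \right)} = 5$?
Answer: $101$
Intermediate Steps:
$B = -25$ ($B = -7 + 9 \left(-2\right) = -7 - 18 = -25$)
$\left(B - 79\right) + 41 y{\left(4 \right)} = \left(-25 - 79\right) + 41 \cdot 5 = -104 + 205 = 101$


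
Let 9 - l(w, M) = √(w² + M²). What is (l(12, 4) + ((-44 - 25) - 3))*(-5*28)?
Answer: 8820 + 560*√10 ≈ 10591.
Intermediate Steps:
l(w, M) = 9 - √(M² + w²) (l(w, M) = 9 - √(w² + M²) = 9 - √(M² + w²))
(l(12, 4) + ((-44 - 25) - 3))*(-5*28) = ((9 - √(4² + 12²)) + ((-44 - 25) - 3))*(-5*28) = ((9 - √(16 + 144)) + (-69 - 3))*(-140) = ((9 - √160) - 72)*(-140) = ((9 - 4*√10) - 72)*(-140) = (-63 - 4*√10)*(-140) = 8820 + 560*√10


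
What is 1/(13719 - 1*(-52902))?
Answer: 1/66621 ≈ 1.5010e-5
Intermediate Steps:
1/(13719 - 1*(-52902)) = 1/(13719 + 52902) = 1/66621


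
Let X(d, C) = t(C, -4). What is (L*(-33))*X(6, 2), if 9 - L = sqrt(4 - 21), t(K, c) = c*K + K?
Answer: 1782 - 198*I*sqrt(17) ≈ 1782.0 - 816.38*I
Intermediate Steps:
t(K, c) = K + K*c (t(K, c) = K*c + K = K + K*c)
X(d, C) = -3*C (X(d, C) = C*(1 - 4) = C*(-3) = -3*C)
L = 9 - I*sqrt(17) (L = 9 - sqrt(4 - 21) = 9 - sqrt(-17) = 9 - I*sqrt(17) ≈ 9.0 - 4.1231*I)
(L*(-33))*X(6, 2) = ((9 - I*sqrt(17))*(-33))*(-3*2) = (-297 + 33*I*sqrt(17))*(-6) = 1782 - 198*I*sqrt(17)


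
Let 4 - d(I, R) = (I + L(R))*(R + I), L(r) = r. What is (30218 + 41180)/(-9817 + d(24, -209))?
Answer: -35699/22019 ≈ -1.6213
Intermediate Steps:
d(I, R) = 4 - (I + R)² (d(I, R) = 4 - (I + R)*(R + I) = 4 - (I + R)*(I + R) = 4 - (I + R)²)
(30218 + 41180)/(-9817 + d(24, -209)) = (30218 + 41180)/(-9817 + (4 - 1*24² - 1*(-209)² - 2*24*(-209))) = 71398/(-9817 + (4 - 1*576 - 1*43681 + 10032)) = 71398/(-9817 + (4 - 576 - 43681 + 10032)) = 71398/(-9817 - 34221) = 71398/(-44038) = 71398*(-1/44038) = -35699/22019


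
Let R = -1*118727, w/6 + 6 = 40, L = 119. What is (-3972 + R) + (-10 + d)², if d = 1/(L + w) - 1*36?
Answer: -12580333522/104329 ≈ -1.2058e+5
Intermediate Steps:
w = 204 (w = -36 + 6*40 = -36 + 240 = 204)
R = -118727
d = -11627/323 (d = 1/(119 + 204) - 1*36 = 1/323 - 36 = -11627/323 ≈ -35.997)
(-3972 + R) + (-10 + d)² = (-3972 - 118727) + (-10 - 11627/323)² = -122699 + (-14857/323)² = -122699 + 220730449/104329 = -12580333522/104329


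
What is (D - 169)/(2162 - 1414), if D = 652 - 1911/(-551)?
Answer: 67011/103037 ≈ 0.65036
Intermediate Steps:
D = 361163/551 (D = 652 - 1911*(-1/551) = 652 + 1911/551 = 361163/551 ≈ 655.47)
(D - 169)/(2162 - 1414) = (361163/551 - 169)/(2162 - 1414) = (268044/551)/748 = (268044/551)*(1/748) = 67011/103037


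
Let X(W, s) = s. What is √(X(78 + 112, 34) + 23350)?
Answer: 2*√5846 ≈ 152.92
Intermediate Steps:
√(X(78 + 112, 34) + 23350) = √(34 + 23350) = √23384 = 2*√5846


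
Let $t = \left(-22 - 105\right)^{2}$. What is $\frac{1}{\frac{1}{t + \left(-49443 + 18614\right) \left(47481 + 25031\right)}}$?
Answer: $-2235456319$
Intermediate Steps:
$t = 16129$ ($t = \left(-127\right)^{2} = 16129$)
$\frac{1}{\frac{1}{t + \left(-49443 + 18614\right) \left(47481 + 25031\right)}} = \frac{1}{\frac{1}{16129 + \left(-49443 + 18614\right) \left(47481 + 25031\right)}} = \frac{1}{\frac{1}{16129 - 2235472448}} = \frac{1}{\frac{1}{-2235456319}} = \frac{1}{- \frac{1}{2235456319}} = -2235456319$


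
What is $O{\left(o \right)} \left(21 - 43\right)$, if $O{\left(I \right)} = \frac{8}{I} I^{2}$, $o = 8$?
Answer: $-1408$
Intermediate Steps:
$O{\left(I \right)} = 8 I$
$O{\left(o \right)} \left(21 - 43\right) = 8 \cdot 8 \left(21 - 43\right) = 64 \left(-22\right) = -1408$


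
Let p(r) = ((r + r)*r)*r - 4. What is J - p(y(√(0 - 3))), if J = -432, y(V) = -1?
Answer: -426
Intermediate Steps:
p(r) = -4 + 2*r³ (p(r) = ((2*r)*r)*r - 4 = (2*r²)*r - 4 = 2*r³ - 4 = -4 + 2*r³)
J - p(y(√(0 - 3))) = -432 - (-4 + 2*(-1)³) = -432 - (-4 + 2*(-1)) = -432 - (-4 - 2) = -432 - 1*(-6) = -432 + 6 = -426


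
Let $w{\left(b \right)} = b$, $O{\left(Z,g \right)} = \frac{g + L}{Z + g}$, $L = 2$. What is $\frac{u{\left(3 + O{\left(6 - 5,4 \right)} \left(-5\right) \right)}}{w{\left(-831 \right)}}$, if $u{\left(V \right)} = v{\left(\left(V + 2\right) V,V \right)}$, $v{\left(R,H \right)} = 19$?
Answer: $- \frac{19}{831} \approx -0.022864$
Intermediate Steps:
$O{\left(Z,g \right)} = \frac{2 + g}{Z + g}$ ($O{\left(Z,g \right)} = \frac{g + 2}{Z + g} = \frac{2 + g}{Z + g}$)
$u{\left(V \right)} = 19$
$\frac{u{\left(3 + O{\left(6 - 5,4 \right)} \left(-5\right) \right)}}{w{\left(-831 \right)}} = \frac{19}{-831} = 19 \left(- \frac{1}{831}\right) = - \frac{19}{831}$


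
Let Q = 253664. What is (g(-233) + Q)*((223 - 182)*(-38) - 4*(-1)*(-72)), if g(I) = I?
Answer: -467833626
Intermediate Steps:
(g(-233) + Q)*((223 - 182)*(-38) - 4*(-1)*(-72)) = (-233 + 253664)*((223 - 182)*(-38) - 4*(-1)*(-72)) = 253431*(41*(-38) + 4*(-72)) = 253431*(-1558 - 288) = 253431*(-1846) = -467833626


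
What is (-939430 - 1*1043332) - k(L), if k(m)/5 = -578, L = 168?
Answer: -1979872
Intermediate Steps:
k(m) = -2890 (k(m) = 5*(-578) = -2890)
(-939430 - 1*1043332) - k(L) = (-939430 - 1*1043332) - 1*(-2890) = (-939430 - 1043332) + 2890 = -1982762 + 2890 = -1979872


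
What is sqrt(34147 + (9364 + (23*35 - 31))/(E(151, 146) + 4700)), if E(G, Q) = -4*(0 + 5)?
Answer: sqrt(5194088185)/390 ≈ 184.79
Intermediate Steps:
E(G, Q) = -20 (E(G, Q) = -4*5 = -20)
sqrt(34147 + (9364 + (23*35 - 31))/(E(151, 146) + 4700)) = sqrt(34147 + (9364 + (23*35 - 31))/(-20 + 4700)) = sqrt(34147 + (9364 + (805 - 31))/4680) = sqrt(34147 + (9364 + 774)*(1/4680)) = sqrt(34147 + 10138*(1/4680)) = sqrt(34147 + 5069/2340) = sqrt(79909049/2340) = sqrt(5194088185)/390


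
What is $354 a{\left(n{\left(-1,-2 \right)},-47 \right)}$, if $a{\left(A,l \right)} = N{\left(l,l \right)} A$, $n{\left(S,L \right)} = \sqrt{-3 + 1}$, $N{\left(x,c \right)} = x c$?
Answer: $781986 i \sqrt{2} \approx 1.1059 \cdot 10^{6} i$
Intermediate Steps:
$N{\left(x,c \right)} = c x$
$n{\left(S,L \right)} = i \sqrt{2}$ ($n{\left(S,L \right)} = \sqrt{-2} = i \sqrt{2}$)
$a{\left(A,l \right)} = A l^{2}$ ($a{\left(A,l \right)} = l l A = l^{2} A = A l^{2}$)
$354 a{\left(n{\left(-1,-2 \right)},-47 \right)} = 354 i \sqrt{2} \left(-47\right)^{2} = 354 i \sqrt{2} \cdot 2209 = 354 \cdot 2209 i \sqrt{2} = 781986 i \sqrt{2}$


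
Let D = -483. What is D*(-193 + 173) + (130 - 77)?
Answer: 9713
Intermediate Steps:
D*(-193 + 173) + (130 - 77) = -483*(-193 + 173) + (130 - 77) = -483*(-20) + 53 = 9660 + 53 = 9713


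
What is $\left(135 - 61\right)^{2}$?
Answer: $5476$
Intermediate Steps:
$\left(135 - 61\right)^{2} = 74^{2} = 5476$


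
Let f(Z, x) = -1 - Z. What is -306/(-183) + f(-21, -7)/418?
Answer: 21928/12749 ≈ 1.7200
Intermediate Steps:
-306/(-183) + f(-21, -7)/418 = -306/(-183) + (-1 - 1*(-21))/418 = -306*(-1/183) + (-1 + 21)*(1/418) = 102/61 + 20*(1/418) = 102/61 + 10/209 = 21928/12749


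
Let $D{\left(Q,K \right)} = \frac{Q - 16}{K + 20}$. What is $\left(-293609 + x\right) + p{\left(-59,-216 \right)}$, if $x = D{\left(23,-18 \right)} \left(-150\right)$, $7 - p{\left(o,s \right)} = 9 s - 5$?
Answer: $-292178$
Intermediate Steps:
$p{\left(o,s \right)} = 12 - 9 s$ ($p{\left(o,s \right)} = 7 - \left(9 s - 5\right) = 7 - \left(-5 + 9 s\right) = 12 - 9 s$)
$D{\left(Q,K \right)} = \frac{-16 + Q}{20 + K}$
$x = -525$ ($x = \frac{-16 + 23}{20 - 18} \left(-150\right) = \frac{1}{2} \cdot 7 \left(-150\right) = \frac{7}{2} \left(-150\right) = -525$)
$\left(-293609 + x\right) + p{\left(-59,-216 \right)} = \left(-293609 - 525\right) + \left(12 - -1944\right) = -294134 + \left(12 + 1944\right) = -294134 + 1956 = -292178$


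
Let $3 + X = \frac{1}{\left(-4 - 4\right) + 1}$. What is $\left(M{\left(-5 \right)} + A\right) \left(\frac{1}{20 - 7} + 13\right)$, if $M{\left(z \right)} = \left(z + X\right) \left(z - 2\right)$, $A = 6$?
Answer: $\frac{10710}{13} \approx 823.85$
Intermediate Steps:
$X = - \frac{22}{7}$ ($X = -3 + \frac{1}{\left(-4 - 4\right) + 1} = -3 + \frac{1}{-8 + 1} = -3 + \frac{1}{-7} = -3 - \frac{1}{7} = - \frac{22}{7} \approx -3.1429$)
$M{\left(z \right)} = \left(-2 + z\right) \left(- \frac{22}{7} + z\right)$ ($M{\left(z \right)} = \left(z - \frac{22}{7}\right) \left(z - 2\right) = \left(- \frac{22}{7} + z\right) \left(-2 + z\right) = \left(-2 + z\right) \left(- \frac{22}{7} + z\right)$)
$\left(M{\left(-5 \right)} + A\right) \left(\frac{1}{20 - 7} + 13\right) = \left(\left(\frac{44}{7} + \left(-5\right)^{2} - - \frac{180}{7}\right) + 6\right) \left(\frac{1}{20 - 7} + 13\right) = \left(\left(\frac{44}{7} + 25 + \frac{180}{7}\right) + 6\right) \left(\frac{1}{13} + 13\right) = \left(57 + 6\right) \left(\frac{1}{13} + 13\right) = 63 \cdot \frac{170}{13} = \frac{10710}{13}$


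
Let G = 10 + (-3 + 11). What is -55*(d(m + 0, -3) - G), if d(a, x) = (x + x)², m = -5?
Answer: -990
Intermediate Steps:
d(a, x) = 4*x² (d(a, x) = (2*x)² = 4*x²)
G = 18 (G = 10 + 8 = 18)
-55*(d(m + 0, -3) - G) = -55*(4*(-3)² - 1*18) = -55*(4*9 - 18) = -55*(36 - 18) = -55*18 = -990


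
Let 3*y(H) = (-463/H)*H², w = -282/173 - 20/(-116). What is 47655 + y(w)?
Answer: 720641324/15051 ≈ 47880.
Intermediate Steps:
w = -7313/5017 (w = -282*1/173 - 20*(-1/116) = -282/173 + 5/29 = -7313/5017 ≈ -1.4576)
y(H) = -463*H/3 (y(H) = ((-463/H)*H²)/3 = (-463*H)/3 = -463*H/3)
47655 + y(w) = 47655 - 463/3*(-7313/5017) = 47655 + 3385919/15051 = 720641324/15051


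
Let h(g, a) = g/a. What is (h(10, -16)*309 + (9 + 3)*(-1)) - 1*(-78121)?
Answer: 623327/8 ≈ 77916.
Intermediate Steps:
(h(10, -16)*309 + (9 + 3)*(-1)) - 1*(-78121) = ((10/(-16))*309 + (9 + 3)*(-1)) - 1*(-78121) = ((10*(-1/16))*309 + 12*(-1)) + 78121 = (-5/8*309 - 12) + 78121 = (-1545/8 - 12) + 78121 = -1641/8 + 78121 = 623327/8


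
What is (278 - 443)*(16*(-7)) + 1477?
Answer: 19957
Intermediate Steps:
(278 - 443)*(16*(-7)) + 1477 = -165*(-112) + 1477 = 18480 + 1477 = 19957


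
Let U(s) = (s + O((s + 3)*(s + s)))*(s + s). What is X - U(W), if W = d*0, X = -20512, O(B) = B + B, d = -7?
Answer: -20512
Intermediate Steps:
O(B) = 2*B
W = 0 (W = -7*0 = 0)
U(s) = 2*s*(s + 4*s*(3 + s)) (U(s) = (s + 2*((s + 3)*(s + s)))*(s + s) = (s + 2*((3 + s)*(2*s)))*(2*s) = (s + 2*(2*s*(3 + s)))*(2*s) = (s + 4*s*(3 + s))*(2*s) = 2*s*(s + 4*s*(3 + s)))
X - U(W) = -20512 - 0²*(26 + 8*0) = -20512 - 0*(26 + 0) = -20512 - 0*26 = -20512 - 1*0 = -20512 + 0 = -20512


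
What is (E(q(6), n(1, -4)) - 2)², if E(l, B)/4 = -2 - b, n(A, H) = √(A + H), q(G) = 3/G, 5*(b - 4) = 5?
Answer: 900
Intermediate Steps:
b = 5 (b = 4 + (⅕)*5 = 4 + 1 = 5)
E(l, B) = -28 (E(l, B) = 4*(-2 - 1*5) = 4*(-2 - 5) = 4*(-7) = -28)
(E(q(6), n(1, -4)) - 2)² = (-28 - 2)² = (-30)² = 900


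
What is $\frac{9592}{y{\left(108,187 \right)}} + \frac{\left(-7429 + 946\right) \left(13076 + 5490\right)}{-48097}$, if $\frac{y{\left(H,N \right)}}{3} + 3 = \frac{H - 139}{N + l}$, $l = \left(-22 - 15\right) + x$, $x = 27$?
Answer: $\frac{20212389710}{13515257} \approx 1495.5$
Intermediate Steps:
$l = -10$ ($l = \left(-22 - 15\right) + 27 = -37 + 27 = -10$)
$y{\left(H,N \right)} = -9 + \frac{3 \left(-139 + H\right)}{-10 + N}$ ($y{\left(H,N \right)} = -9 + 3 \frac{H - 139}{N - 10} = -9 + 3 \frac{-139 + H}{-10 + N} = -9 + \frac{3 \left(-139 + H\right)}{-10 + N}$)
$\frac{9592}{y{\left(108,187 \right)}} + \frac{\left(-7429 + 946\right) \left(13076 + 5490\right)}{-48097} = \frac{9592}{3 \frac{1}{-10 + 187} \left(-109 + 108 - 561\right)} + \frac{\left(-7429 + 946\right) \left(13076 + 5490\right)}{-48097} = \frac{9592}{3 \cdot \frac{1}{177} \left(-109 + 108 - 561\right)} + \left(-6483\right) 18566 \left(- \frac{1}{48097}\right) = \frac{9592}{3 \cdot \frac{1}{177} \left(-562\right)} - - \frac{120363378}{48097} = \frac{9592}{- \frac{562}{59}} + \frac{120363378}{48097} = 9592 \left(- \frac{59}{562}\right) + \frac{120363378}{48097} = - \frac{282964}{281} + \frac{120363378}{48097} = \frac{20212389710}{13515257}$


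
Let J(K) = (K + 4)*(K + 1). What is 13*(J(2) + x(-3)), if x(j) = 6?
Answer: 312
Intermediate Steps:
J(K) = (1 + K)*(4 + K) (J(K) = (4 + K)*(1 + K) = (1 + K)*(4 + K))
13*(J(2) + x(-3)) = 13*((4 + 2**2 + 5*2) + 6) = 13*((4 + 4 + 10) + 6) = 13*(18 + 6) = 13*24 = 312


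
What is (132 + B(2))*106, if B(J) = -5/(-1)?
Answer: 14522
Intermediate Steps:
B(J) = 5 (B(J) = -5*(-1) = 5)
(132 + B(2))*106 = (132 + 5)*106 = 137*106 = 14522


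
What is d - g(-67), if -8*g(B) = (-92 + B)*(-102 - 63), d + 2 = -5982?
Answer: -21637/8 ≈ -2704.6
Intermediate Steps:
d = -5984 (d = -2 - 5982 = -5984)
g(B) = -3795/2 + 165*B/8 (g(B) = -(-92 + B)*(-102 - 63)/8 = -(-92 + B)*(-165)/8 = -(15180 - 165*B)/8 = -3795/2 + 165*B/8)
d - g(-67) = -5984 - (-3795/2 + (165/8)*(-67)) = -5984 - (-3795/2 - 11055/8) = -5984 - 1*(-26235/8) = -5984 + 26235/8 = -21637/8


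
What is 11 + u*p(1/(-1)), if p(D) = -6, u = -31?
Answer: 197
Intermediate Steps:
11 + u*p(1/(-1)) = 11 - 31*(-6) = 11 + 186 = 197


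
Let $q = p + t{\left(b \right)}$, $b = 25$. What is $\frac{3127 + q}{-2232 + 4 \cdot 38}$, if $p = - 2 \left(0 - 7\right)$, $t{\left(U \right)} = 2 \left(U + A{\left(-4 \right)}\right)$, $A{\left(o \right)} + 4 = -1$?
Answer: $- \frac{3181}{2080} \approx -1.5293$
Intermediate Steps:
$A{\left(o \right)} = -5$ ($A{\left(o \right)} = -4 - 1 = -5$)
$t{\left(U \right)} = -10 + 2 U$ ($t{\left(U \right)} = 2 \left(U - 5\right) = 2 \left(-5 + U\right) = -10 + 2 U$)
$p = 14$ ($p = \left(-2\right) \left(-7\right) = 14$)
$q = 54$ ($q = 14 + \left(-10 + 2 \cdot 25\right) = 14 + \left(-10 + 50\right) = 14 + 40 = 54$)
$\frac{3127 + q}{-2232 + 4 \cdot 38} = \frac{3127 + 54}{-2232 + 4 \cdot 38} = \frac{3181}{-2232 + 152} = \frac{3181}{-2080} = 3181 \left(- \frac{1}{2080}\right) = - \frac{3181}{2080}$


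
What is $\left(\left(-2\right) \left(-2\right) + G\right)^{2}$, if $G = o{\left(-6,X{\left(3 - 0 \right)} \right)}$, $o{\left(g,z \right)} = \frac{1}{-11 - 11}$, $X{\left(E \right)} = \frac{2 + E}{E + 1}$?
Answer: $\frac{7569}{484} \approx 15.638$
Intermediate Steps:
$X{\left(E \right)} = \frac{2 + E}{1 + E}$
$o{\left(g,z \right)} = - \frac{1}{22}$ ($o{\left(g,z \right)} = \frac{1}{-22} = - \frac{1}{22}$)
$G = - \frac{1}{22} \approx -0.045455$
$\left(\left(-2\right) \left(-2\right) + G\right)^{2} = \left(\left(-2\right) \left(-2\right) - \frac{1}{22}\right)^{2} = \left(4 - \frac{1}{22}\right)^{2} = \left(\frac{87}{22}\right)^{2} = \frac{7569}{484}$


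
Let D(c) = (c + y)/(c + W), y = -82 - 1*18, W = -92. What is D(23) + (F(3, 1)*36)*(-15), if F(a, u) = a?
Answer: -111703/69 ≈ -1618.9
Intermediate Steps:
y = -100 (y = -82 - 18 = -100)
D(c) = (-100 + c)/(-92 + c) (D(c) = (c - 100)/(c - 92) = (-100 + c)/(-92 + c))
D(23) + (F(3, 1)*36)*(-15) = (-100 + 23)/(-92 + 23) + (3*36)*(-15) = -77/(-69) + 108*(-15) = -1/69*(-77) - 1620 = 77/69 - 1620 = -111703/69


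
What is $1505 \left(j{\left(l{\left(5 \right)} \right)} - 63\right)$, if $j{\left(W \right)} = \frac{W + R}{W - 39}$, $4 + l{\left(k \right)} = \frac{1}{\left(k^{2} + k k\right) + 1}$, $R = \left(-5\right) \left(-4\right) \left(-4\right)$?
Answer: $- \frac{201388565}{2192} \approx -91874.0$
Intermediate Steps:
$R = -80$ ($R = 20 \left(-4\right) = -80$)
$l{\left(k \right)} = -4 + \frac{1}{1 + 2 k^{2}}$ ($l{\left(k \right)} = -4 + \frac{1}{\left(k^{2} + k k\right) + 1} = -4 + \frac{1}{\left(k^{2} + k^{2}\right) + 1} = -4 + \frac{1}{2 k^{2} + 1} = -4 + \frac{1}{1 + 2 k^{2}}$)
$j{\left(W \right)} = \frac{-80 + W}{-39 + W}$ ($j{\left(W \right)} = \frac{W - 80}{W - 39} = \frac{-80 + W}{-39 + W}$)
$1505 \left(j{\left(l{\left(5 \right)} \right)} - 63\right) = 1505 \left(\frac{-80 + \frac{-3 - 8 \cdot 5^{2}}{1 + 2 \cdot 5^{2}}}{-39 + \frac{-3 - 8 \cdot 5^{2}}{1 + 2 \cdot 5^{2}}} - 63\right) = 1505 \left(\frac{-80 + \frac{-3 - 200}{1 + 2 \cdot 25}}{-39 + \frac{-3 - 200}{1 + 2 \cdot 25}} - 63\right) = 1505 \left(\frac{-80 + \frac{-3 - 200}{1 + 50}}{-39 + \frac{-3 - 200}{1 + 50}} - 63\right) = 1505 \left(\frac{-80 + \frac{1}{51} \left(-203\right)}{-39 + \frac{1}{51} \left(-203\right)} - 63\right) = 1505 \left(\frac{-80 - \frac{203}{51}}{-39 - \frac{203}{51}} - 63\right) = 1505 \left(\frac{1}{- \frac{2192}{51}} \left(- \frac{4283}{51}\right) - 63\right) = 1505 \left(\left(- \frac{51}{2192}\right) \left(- \frac{4283}{51}\right) - 63\right) = 1505 \left(\frac{4283}{2192} - 63\right) = 1505 \left(- \frac{133813}{2192}\right) = - \frac{201388565}{2192}$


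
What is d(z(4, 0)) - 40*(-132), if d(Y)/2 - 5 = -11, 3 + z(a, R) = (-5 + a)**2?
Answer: 5268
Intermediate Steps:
z(a, R) = -3 + (-5 + a)**2
d(Y) = -12 (d(Y) = 10 + 2*(-11) = 10 - 22 = -12)
d(z(4, 0)) - 40*(-132) = -12 - 40*(-132) = -12 + 5280 = 5268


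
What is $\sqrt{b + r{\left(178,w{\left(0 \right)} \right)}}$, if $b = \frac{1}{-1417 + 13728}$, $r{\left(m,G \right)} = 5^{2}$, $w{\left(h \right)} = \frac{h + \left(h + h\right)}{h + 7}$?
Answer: $\frac{8 \sqrt{59203599}}{12311} \approx 5.0$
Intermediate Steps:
$w{\left(h \right)} = \frac{3 h}{7 + h}$ ($w{\left(h \right)} = \frac{h + 2 h}{7 + h} = \frac{3 h}{7 + h}$)
$r{\left(m,G \right)} = 25$
$b = \frac{1}{12311} \approx 8.1228 \cdot 10^{-5}$
$\sqrt{b + r{\left(178,w{\left(0 \right)} \right)}} = \sqrt{\frac{1}{12311} + 25} = \sqrt{\frac{307776}{12311}} = \frac{8 \sqrt{59203599}}{12311}$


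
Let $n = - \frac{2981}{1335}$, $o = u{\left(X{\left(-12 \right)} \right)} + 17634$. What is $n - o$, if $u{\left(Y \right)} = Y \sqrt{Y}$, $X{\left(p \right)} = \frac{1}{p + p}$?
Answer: $- \frac{23544371}{1335} + \frac{i \sqrt{6}}{288} \approx -17636.0 + 0.0085052 i$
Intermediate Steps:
$X{\left(p \right)} = \frac{1}{2 p}$
$u{\left(Y \right)} = Y^{\frac{3}{2}}$
$o = 17634 - \frac{i \sqrt{6}}{288}$ ($o = \left(\frac{1}{2 \left(-12\right)}\right)^{\frac{3}{2}} + 17634 = \left(\frac{1}{2} \left(- \frac{1}{12}\right)\right)^{\frac{3}{2}} + 17634 = \left(- \frac{1}{24}\right)^{\frac{3}{2}} + 17634 = - \frac{i \sqrt{6}}{288} + 17634 = 17634 - \frac{i \sqrt{6}}{288} \approx 17634.0 - 0.0085052 i$)
$n = - \frac{2981}{1335}$ ($n = \left(-2981\right) \frac{1}{1335} = - \frac{2981}{1335} \approx -2.233$)
$n - o = - \frac{2981}{1335} - \left(17634 - \frac{i \sqrt{6}}{288}\right) = - \frac{23544371}{1335} + \frac{i \sqrt{6}}{288}$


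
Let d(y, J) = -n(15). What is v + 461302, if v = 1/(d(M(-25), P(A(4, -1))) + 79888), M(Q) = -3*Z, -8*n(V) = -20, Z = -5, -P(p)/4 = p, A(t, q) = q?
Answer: 73702681844/159771 ≈ 4.6130e+5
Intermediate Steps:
P(p) = -4*p
n(V) = 5/2 (n(V) = -1/8*(-20) = 5/2)
M(Q) = 15 (M(Q) = -3*(-5) = 15)
d(y, J) = -5/2 (d(y, J) = -1*5/2 = -5/2)
v = 2/159771 (v = 1/(-5/2 + 79888) = 1/(159771/2) = 2/159771 ≈ 1.2518e-5)
v + 461302 = 2/159771 + 461302 = 73702681844/159771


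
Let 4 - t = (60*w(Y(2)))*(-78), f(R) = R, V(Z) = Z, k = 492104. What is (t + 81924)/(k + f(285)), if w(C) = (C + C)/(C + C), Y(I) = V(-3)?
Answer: 86608/492389 ≈ 0.17589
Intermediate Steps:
Y(I) = -3
w(C) = 1 (w(C) = (2*C)/((2*C)) = (2*C)*(1/(2*C)) = 1)
t = 4684 (t = 4 - 60*1*(-78) = 4 - 60*(-78) = 4 - 1*(-4680) = 4 + 4680 = 4684)
(t + 81924)/(k + f(285)) = (4684 + 81924)/(492104 + 285) = 86608/492389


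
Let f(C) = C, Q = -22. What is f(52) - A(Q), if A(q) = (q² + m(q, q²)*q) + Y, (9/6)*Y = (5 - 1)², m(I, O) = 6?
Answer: -932/3 ≈ -310.67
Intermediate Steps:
Y = 32/3 (Y = 2*(5 - 1)²/3 = (⅔)*4² = (⅔)*16 = 32/3 ≈ 10.667)
A(q) = 32/3 + q² + 6*q (A(q) = (q² + 6*q) + 32/3 = 32/3 + q² + 6*q)
f(52) - A(Q) = 52 - (32/3 + (-22)² + 6*(-22)) = 52 - (32/3 + 484 - 132) = 52 - 1*1088/3 = 52 - 1088/3 = -932/3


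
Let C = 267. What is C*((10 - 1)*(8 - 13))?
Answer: -12015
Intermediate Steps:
C*((10 - 1)*(8 - 13)) = 267*((10 - 1)*(8 - 13)) = 267*(9*(-5)) = 267*(-45) = -12015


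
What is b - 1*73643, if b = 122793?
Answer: 49150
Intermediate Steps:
b - 1*73643 = 122793 - 1*73643 = 122793 - 73643 = 49150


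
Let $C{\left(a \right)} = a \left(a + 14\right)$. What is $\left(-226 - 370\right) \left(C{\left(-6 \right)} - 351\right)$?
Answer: $237804$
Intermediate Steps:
$C{\left(a \right)} = a \left(14 + a\right)$
$\left(-226 - 370\right) \left(C{\left(-6 \right)} - 351\right) = \left(-226 - 370\right) \left(- 6 \left(14 - 6\right) - 351\right) = - 596 \left(\left(-6\right) 8 - 351\right) = - 596 \left(-48 - 351\right) = \left(-596\right) \left(-399\right) = 237804$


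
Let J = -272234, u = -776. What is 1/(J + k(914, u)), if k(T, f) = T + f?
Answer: -1/272096 ≈ -3.6752e-6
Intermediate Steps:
1/(J + k(914, u)) = 1/(-272234 + (914 - 776)) = 1/(-272234 + 138) = 1/(-272096) = -1/272096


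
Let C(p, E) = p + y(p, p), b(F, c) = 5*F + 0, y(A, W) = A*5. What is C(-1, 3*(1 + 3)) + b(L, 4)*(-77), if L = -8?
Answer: 3074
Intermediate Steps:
y(A, W) = 5*A
b(F, c) = 5*F
C(p, E) = 6*p (C(p, E) = p + 5*p = 6*p)
C(-1, 3*(1 + 3)) + b(L, 4)*(-77) = 6*(-1) + (5*(-8))*(-77) = -6 - 40*(-77) = -6 + 3080 = 3074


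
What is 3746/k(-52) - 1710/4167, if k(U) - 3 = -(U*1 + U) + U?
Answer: 1723948/25465 ≈ 67.699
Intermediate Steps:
k(U) = 3 - U (k(U) = 3 + (-(U*1 + U) + U) = 3 + (-(U + U) + U) = 3 + (-2*U + U) = 3 - U)
3746/k(-52) - 1710/4167 = 3746/(3 - 1*(-52)) - 1710/4167 = 3746/(3 + 52) - 1710*1/4167 = 3746/55 - 190/463 = 1723948/25465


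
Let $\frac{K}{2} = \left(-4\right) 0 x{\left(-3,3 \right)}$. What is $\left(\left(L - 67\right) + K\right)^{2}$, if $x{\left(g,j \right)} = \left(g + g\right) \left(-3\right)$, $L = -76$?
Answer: $20449$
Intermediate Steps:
$x{\left(g,j \right)} = - 6 g$ ($x{\left(g,j \right)} = 2 g \left(-3\right) = - 6 g$)
$K = 0$ ($K = 2 \left(-4\right) 0 \left(\left(-6\right) \left(-3\right)\right) = 2 \cdot 0 \cdot 18 = 2 \cdot 0 = 0$)
$\left(\left(L - 67\right) + K\right)^{2} = \left(\left(-76 - 67\right) + 0\right)^{2} = \left(-143 + 0\right)^{2} = \left(-143\right)^{2} = 20449$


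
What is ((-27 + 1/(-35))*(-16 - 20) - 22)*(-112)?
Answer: -532576/5 ≈ -1.0652e+5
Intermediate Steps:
((-27 + 1/(-35))*(-16 - 20) - 22)*(-112) = ((-27 - 1/35)*(-36) - 22)*(-112) = (-946/35*(-36) - 22)*(-112) = (34056/35 - 22)*(-112) = (33286/35)*(-112) = -532576/5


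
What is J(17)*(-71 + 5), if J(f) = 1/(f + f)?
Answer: -33/17 ≈ -1.9412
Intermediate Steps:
J(f) = 1/(2*f)
J(17)*(-71 + 5) = ((½)/17)*(-71 + 5) = ((½)*(1/17))*(-66) = (1/34)*(-66) = -33/17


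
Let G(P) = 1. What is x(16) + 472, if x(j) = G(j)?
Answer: 473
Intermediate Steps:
x(j) = 1
x(16) + 472 = 1 + 472 = 473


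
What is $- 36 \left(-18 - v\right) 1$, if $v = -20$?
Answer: $-72$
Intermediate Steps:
$- 36 \left(-18 - v\right) 1 = - 36 \left(-18 - -20\right) 1 = - 36 \left(-18 + 20\right) 1 = \left(-36\right) 2 \cdot 1 = \left(-72\right) 1 = -72$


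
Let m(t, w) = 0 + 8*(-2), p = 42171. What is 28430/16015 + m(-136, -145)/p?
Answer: 239733058/135073713 ≈ 1.7748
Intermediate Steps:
m(t, w) = -16 (m(t, w) = 0 - 16 = -16)
28430/16015 + m(-136, -145)/p = 28430/16015 - 16/42171 = 28430*(1/16015) - 16*1/42171 = 5686/3203 - 16/42171 = 239733058/135073713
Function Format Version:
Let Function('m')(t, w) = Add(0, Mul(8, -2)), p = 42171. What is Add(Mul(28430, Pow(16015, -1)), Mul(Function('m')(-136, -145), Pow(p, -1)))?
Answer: Rational(239733058, 135073713) ≈ 1.7748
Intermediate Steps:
Function('m')(t, w) = -16 (Function('m')(t, w) = Add(0, -16) = -16)
Add(Mul(28430, Pow(16015, -1)), Mul(Function('m')(-136, -145), Pow(p, -1))) = Add(Mul(28430, Pow(16015, -1)), Mul(-16, Pow(42171, -1))) = Add(Mul(28430, Rational(1, 16015)), Mul(-16, Rational(1, 42171))) = Add(Rational(5686, 3203), Rational(-16, 42171)) = Rational(239733058, 135073713)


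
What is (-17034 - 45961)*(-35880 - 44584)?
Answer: 5068829680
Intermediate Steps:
(-17034 - 45961)*(-35880 - 44584) = -62995*(-80464) = 5068829680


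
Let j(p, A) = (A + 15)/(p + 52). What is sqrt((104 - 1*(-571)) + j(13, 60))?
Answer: sqrt(114270)/13 ≈ 26.003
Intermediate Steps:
j(p, A) = (15 + A)/(52 + p)
sqrt((104 - 1*(-571)) + j(13, 60)) = sqrt((104 - 1*(-571)) + (15 + 60)/(52 + 13)) = sqrt((104 + 571) + 75/65) = sqrt(675 + (1/65)*75) = sqrt(675 + 15/13) = sqrt(8790/13) = sqrt(114270)/13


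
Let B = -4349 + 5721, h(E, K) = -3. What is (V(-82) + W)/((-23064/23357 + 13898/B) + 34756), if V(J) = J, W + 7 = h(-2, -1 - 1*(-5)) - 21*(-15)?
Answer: 3573107146/557038467801 ≈ 0.0064145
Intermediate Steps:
W = 305 (W = -7 + (-3 - 21*(-15)) = -7 + (-3 + 315) = -7 + 312 = 305)
B = 1372
(V(-82) + W)/((-23064/23357 + 13898/B) + 34756) = (-82 + 305)/((-23064/23357 + 13898/1372) + 34756) = 223/((-23064*1/23357 + 13898*(1/1372)) + 34756) = 223/((-23064/23357 + 6949/686) + 34756) = 223/(146485889/16022902 + 34756) = 223/(557038467801/16022902) = 223*(16022902/557038467801) = 3573107146/557038467801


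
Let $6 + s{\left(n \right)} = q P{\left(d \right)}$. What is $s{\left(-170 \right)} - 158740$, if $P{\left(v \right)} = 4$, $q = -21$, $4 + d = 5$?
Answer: $-158830$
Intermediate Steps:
$d = 1$ ($d = -4 + 5 = 1$)
$s{\left(n \right)} = -90$ ($s{\left(n \right)} = -6 - 84 = -90$)
$s{\left(-170 \right)} - 158740 = -90 - 158740 = -158830$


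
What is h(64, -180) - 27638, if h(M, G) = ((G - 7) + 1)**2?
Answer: 6958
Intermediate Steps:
h(M, G) = (-6 + G)**2 (h(M, G) = ((-7 + G) + 1)**2 = (-6 + G)**2)
h(64, -180) - 27638 = (-6 - 180)**2 - 27638 = (-186)**2 - 27638 = 34596 - 27638 = 6958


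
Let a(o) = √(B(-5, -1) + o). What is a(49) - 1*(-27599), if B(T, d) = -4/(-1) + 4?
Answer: 27599 + √57 ≈ 27607.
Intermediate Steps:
B(T, d) = 8 (B(T, d) = -4*(-1) + 4 = 4 + 4 = 8)
a(o) = √(8 + o)
a(49) - 1*(-27599) = √(8 + 49) - 1*(-27599) = √57 + 27599 = 27599 + √57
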